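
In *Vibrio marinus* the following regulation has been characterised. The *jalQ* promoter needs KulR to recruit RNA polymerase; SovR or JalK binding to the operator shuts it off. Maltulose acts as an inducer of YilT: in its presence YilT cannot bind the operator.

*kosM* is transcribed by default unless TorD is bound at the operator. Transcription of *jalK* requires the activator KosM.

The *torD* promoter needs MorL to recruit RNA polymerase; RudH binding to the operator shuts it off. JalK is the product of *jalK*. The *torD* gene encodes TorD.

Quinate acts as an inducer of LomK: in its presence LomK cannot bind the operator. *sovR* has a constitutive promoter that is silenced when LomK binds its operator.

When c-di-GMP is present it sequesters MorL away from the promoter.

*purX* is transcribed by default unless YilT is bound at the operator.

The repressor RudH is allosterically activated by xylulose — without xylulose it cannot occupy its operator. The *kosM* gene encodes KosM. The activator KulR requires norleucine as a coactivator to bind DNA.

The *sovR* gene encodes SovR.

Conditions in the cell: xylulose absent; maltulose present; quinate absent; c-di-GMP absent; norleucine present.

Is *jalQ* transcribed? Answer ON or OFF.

Quinate is absent, so LomK is active.
With repressor LomK bound, *sovR* is not transcribed.
So SovR is not produced.
Xylulose is absent, so RudH is inactive.
c-di-GMP is absent, so MorL is active.
No repressor is bound and MorL is active, so *torD* is transcribed.
So TorD is produced and active.
With repressor TorD bound, *kosM* is not transcribed.
So KosM is not produced.
Required activator KosM is absent, so *jalK* is not transcribed.
So JalK is not produced.
Norleucine is present, so KulR is active.
No repressor is bound and KulR is active, so *jalQ* is transcribed.

ON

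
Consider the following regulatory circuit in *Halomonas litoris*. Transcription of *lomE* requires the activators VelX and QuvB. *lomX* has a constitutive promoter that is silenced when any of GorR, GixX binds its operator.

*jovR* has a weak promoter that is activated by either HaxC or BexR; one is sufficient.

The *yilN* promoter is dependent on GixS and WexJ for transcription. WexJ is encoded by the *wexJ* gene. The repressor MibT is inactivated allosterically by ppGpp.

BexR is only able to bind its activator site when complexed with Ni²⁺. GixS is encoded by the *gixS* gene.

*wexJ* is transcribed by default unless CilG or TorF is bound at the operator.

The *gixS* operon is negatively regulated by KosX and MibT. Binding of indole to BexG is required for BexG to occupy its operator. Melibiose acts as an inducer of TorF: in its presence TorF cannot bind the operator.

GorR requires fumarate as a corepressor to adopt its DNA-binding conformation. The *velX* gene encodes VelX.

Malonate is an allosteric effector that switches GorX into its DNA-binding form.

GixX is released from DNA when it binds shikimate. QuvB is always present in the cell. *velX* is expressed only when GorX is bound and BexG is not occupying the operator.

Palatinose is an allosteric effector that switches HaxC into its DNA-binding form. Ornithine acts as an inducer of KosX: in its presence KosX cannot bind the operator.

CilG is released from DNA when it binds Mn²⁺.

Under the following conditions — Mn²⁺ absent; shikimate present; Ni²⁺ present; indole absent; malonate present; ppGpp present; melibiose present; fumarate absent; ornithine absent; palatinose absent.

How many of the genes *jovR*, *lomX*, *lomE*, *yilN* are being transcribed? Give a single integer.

3

Palatinose is absent, so HaxC is inactive.
Ni²⁺ is present, so BexR is active.
Activator BexR is present, so *jovR* is transcribed.
→ *jovR* is ON.
Fumarate is absent, so GorR is inactive.
Shikimate is present, so GixX is inactive.
With no repressor bound, *lomX* is transcribed.
→ *lomX* is ON.
Malonate is present, so GorX is active.
Indole is absent, so BexG is inactive.
No repressor is bound and GorX is active, so *velX* is transcribed.
So VelX is produced and active.
QuvB is produced constitutively and is active.
No repressor is bound and VelX and QuvB are active, so *lomE* is transcribed.
→ *lomE* is ON.
Ornithine is absent, so KosX is active.
ppGpp is present, so MibT is inactive.
With repressor KosX bound, *gixS* is not transcribed.
So GixS is not produced.
Mn²⁺ is absent, so CilG is active.
Melibiose is present, so TorF is inactive.
With repressor CilG bound, *wexJ* is not transcribed.
So WexJ is not produced.
Required activator GixS is absent, so *yilN* is not transcribed.
→ *yilN* is OFF.
3 of the 4 genes are transcribed.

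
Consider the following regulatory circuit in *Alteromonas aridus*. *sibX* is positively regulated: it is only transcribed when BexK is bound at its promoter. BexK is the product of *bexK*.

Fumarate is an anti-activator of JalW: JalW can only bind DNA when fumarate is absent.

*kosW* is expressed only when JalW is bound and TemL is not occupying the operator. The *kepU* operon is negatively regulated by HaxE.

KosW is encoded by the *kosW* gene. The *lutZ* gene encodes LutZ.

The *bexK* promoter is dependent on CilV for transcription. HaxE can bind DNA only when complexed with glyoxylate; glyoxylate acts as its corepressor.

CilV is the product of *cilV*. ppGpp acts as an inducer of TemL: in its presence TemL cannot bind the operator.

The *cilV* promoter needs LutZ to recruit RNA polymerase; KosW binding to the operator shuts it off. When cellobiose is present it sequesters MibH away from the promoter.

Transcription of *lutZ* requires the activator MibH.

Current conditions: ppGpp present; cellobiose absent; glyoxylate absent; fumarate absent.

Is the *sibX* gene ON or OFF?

Cellobiose is absent, so MibH is active.
No repressor is bound and MibH is active, so *lutZ* is transcribed.
So LutZ is produced and active.
Fumarate is absent, so JalW is active.
ppGpp is present, so TemL is inactive.
No repressor is bound and JalW is active, so *kosW* is transcribed.
So KosW is produced and active.
With repressor KosW bound, *cilV* is not transcribed.
So CilV is not produced.
Required activator CilV is absent, so *bexK* is not transcribed.
So BexK is not produced.
Required activator BexK is absent, so *sibX* is not transcribed.

OFF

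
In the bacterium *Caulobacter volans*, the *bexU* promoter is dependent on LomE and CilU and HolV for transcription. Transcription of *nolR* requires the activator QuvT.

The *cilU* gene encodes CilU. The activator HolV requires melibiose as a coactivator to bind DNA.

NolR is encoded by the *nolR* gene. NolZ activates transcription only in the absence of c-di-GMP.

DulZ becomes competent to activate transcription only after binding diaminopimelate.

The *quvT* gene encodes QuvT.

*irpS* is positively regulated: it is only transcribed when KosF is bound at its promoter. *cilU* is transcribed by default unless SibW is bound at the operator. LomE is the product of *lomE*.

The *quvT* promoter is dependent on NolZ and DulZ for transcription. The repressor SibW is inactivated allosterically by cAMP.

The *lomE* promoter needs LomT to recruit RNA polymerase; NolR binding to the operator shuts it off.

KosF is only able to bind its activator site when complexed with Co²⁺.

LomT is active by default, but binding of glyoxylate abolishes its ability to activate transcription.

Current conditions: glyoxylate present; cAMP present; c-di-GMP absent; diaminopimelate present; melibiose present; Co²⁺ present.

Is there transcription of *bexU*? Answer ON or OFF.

c-di-GMP is absent, so NolZ is active.
Diaminopimelate is present, so DulZ is active.
No repressor is bound and NolZ and DulZ are active, so *quvT* is transcribed.
So QuvT is produced and active.
No repressor is bound and QuvT is active, so *nolR* is transcribed.
So NolR is produced and active.
Glyoxylate is present, so LomT is inactive.
With repressor NolR bound, *lomE* is not transcribed.
So LomE is not produced.
cAMP is present, so SibW is inactive.
With no repressor bound, *cilU* is transcribed.
So CilU is produced and active.
Melibiose is present, so HolV is active.
Required activator LomE is absent, so *bexU* is not transcribed.

OFF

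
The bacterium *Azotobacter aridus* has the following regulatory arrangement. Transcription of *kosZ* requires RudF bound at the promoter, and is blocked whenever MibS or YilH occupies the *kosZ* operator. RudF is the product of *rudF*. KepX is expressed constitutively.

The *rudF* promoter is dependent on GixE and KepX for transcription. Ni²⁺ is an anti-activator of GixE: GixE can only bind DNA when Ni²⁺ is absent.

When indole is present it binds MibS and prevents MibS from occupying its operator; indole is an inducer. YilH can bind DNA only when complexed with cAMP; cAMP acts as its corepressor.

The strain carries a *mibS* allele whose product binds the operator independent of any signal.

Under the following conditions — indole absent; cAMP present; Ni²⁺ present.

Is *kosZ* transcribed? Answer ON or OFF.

OFF

MibS is constitutively active in this strain.
cAMP is present, so YilH is active.
Ni²⁺ is present, so GixE is inactive.
KepX is produced constitutively and is active.
Required activator GixE is absent, so *rudF* is not transcribed.
So RudF is not produced.
With repressor MibS bound, *kosZ* is not transcribed.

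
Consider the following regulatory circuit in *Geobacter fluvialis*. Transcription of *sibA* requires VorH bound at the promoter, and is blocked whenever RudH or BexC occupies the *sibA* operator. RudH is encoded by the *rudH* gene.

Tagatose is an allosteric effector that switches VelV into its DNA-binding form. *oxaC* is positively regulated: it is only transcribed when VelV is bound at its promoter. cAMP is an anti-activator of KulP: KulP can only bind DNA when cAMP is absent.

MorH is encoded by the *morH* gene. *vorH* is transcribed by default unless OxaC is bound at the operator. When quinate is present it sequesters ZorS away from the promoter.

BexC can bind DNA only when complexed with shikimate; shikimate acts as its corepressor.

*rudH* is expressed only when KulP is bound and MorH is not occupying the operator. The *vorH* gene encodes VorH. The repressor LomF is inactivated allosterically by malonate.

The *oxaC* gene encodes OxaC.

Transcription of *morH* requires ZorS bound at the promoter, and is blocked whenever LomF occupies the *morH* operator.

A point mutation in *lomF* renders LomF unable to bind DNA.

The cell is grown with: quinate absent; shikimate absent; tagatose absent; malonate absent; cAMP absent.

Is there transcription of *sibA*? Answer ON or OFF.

cAMP is absent, so KulP is active.
Quinate is absent, so ZorS is active.
LomF is non-functional in this strain, so it has no effect.
No repressor is bound and ZorS is active, so *morH* is transcribed.
So MorH is produced and active.
With repressor MorH bound, *rudH* is not transcribed.
So RudH is not produced.
Shikimate is absent, so BexC is inactive.
Tagatose is absent, so VelV is inactive.
Required activator VelV is absent, so *oxaC* is not transcribed.
So OxaC is not produced.
With no repressor bound, *vorH* is transcribed.
So VorH is produced and active.
No repressor is bound and VorH is active, so *sibA* is transcribed.

ON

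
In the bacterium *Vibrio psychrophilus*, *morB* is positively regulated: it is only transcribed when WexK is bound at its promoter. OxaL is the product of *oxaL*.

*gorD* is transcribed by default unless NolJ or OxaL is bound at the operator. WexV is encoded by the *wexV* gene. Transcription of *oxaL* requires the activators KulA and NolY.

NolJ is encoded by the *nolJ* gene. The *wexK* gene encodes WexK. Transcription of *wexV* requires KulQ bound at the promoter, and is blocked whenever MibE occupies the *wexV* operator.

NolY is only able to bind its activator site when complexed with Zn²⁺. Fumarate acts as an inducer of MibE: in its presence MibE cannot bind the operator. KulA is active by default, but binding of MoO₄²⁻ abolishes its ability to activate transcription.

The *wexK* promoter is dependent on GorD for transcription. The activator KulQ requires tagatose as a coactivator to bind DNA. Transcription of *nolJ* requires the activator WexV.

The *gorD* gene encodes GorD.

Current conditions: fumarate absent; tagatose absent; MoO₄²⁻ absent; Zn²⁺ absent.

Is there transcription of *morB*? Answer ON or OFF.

ON

Tagatose is absent, so KulQ is inactive.
Fumarate is absent, so MibE is active.
With repressor MibE bound, *wexV* is not transcribed.
So WexV is not produced.
Required activator WexV is absent, so *nolJ* is not transcribed.
So NolJ is not produced.
MoO₄²⁻ is absent, so KulA is active.
Zn²⁺ is absent, so NolY is inactive.
Required activator NolY is absent, so *oxaL* is not transcribed.
So OxaL is not produced.
With no repressor bound, *gorD* is transcribed.
So GorD is produced and active.
No repressor is bound and GorD is active, so *wexK* is transcribed.
So WexK is produced and active.
No repressor is bound and WexK is active, so *morB* is transcribed.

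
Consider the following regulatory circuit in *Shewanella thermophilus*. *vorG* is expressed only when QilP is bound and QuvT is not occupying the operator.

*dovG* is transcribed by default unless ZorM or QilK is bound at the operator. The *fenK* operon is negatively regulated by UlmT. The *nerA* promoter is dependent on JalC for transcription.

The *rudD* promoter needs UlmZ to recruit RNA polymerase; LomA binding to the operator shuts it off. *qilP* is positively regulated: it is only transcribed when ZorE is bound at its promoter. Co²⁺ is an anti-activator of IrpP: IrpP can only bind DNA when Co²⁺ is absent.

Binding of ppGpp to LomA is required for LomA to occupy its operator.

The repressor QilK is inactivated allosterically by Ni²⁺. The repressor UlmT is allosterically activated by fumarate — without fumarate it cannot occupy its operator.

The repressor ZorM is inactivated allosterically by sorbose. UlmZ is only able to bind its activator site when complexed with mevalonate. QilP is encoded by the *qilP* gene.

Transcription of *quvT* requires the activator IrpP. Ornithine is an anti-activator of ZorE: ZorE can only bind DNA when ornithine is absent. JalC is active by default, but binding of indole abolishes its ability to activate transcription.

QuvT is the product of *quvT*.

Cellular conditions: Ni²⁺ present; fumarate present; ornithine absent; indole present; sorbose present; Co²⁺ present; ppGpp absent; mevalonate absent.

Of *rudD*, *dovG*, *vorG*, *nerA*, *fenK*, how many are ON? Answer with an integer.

2

Mevalonate is absent, so UlmZ is inactive.
ppGpp is absent, so LomA is inactive.
Required activator UlmZ is absent, so *rudD* is not transcribed.
→ *rudD* is OFF.
Sorbose is present, so ZorM is inactive.
Ni²⁺ is present, so QilK is inactive.
With no repressor bound, *dovG* is transcribed.
→ *dovG* is ON.
Ornithine is absent, so ZorE is active.
No repressor is bound and ZorE is active, so *qilP* is transcribed.
So QilP is produced and active.
Co²⁺ is present, so IrpP is inactive.
Required activator IrpP is absent, so *quvT* is not transcribed.
So QuvT is not produced.
No repressor is bound and QilP is active, so *vorG* is transcribed.
→ *vorG* is ON.
Indole is present, so JalC is inactive.
Required activator JalC is absent, so *nerA* is not transcribed.
→ *nerA* is OFF.
Fumarate is present, so UlmT is active.
With repressor UlmT bound, *fenK* is not transcribed.
→ *fenK* is OFF.
2 of the 5 genes are transcribed.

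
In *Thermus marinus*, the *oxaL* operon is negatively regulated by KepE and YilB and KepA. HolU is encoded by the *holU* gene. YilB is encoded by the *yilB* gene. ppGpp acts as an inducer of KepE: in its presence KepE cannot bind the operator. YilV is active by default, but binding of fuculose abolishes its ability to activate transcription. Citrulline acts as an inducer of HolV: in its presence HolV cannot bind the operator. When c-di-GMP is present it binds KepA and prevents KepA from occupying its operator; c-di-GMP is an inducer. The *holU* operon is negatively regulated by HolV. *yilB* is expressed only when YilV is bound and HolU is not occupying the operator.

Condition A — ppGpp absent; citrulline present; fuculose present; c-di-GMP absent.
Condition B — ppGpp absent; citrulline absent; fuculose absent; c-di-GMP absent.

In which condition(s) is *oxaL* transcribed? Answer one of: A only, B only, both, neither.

Condition A:
ppGpp is absent, so KepE is active.
Citrulline is present, so HolV is inactive.
With no repressor bound, *holU* is transcribed.
So HolU is produced and active.
Fuculose is present, so YilV is inactive.
With repressor HolU bound, *yilB* is not transcribed.
So YilB is not produced.
c-di-GMP is absent, so KepA is active.
With repressor KepE bound, *oxaL* is not transcribed.
→ *oxaL* is OFF in A.
Condition B:
ppGpp is absent, so KepE is active.
Citrulline is absent, so HolV is active.
With repressor HolV bound, *holU* is not transcribed.
So HolU is not produced.
Fuculose is absent, so YilV is active.
No repressor is bound and YilV is active, so *yilB* is transcribed.
So YilB is produced and active.
c-di-GMP is absent, so KepA is active.
With repressor KepE bound, *oxaL* is not transcribed.
→ *oxaL* is OFF in B.

neither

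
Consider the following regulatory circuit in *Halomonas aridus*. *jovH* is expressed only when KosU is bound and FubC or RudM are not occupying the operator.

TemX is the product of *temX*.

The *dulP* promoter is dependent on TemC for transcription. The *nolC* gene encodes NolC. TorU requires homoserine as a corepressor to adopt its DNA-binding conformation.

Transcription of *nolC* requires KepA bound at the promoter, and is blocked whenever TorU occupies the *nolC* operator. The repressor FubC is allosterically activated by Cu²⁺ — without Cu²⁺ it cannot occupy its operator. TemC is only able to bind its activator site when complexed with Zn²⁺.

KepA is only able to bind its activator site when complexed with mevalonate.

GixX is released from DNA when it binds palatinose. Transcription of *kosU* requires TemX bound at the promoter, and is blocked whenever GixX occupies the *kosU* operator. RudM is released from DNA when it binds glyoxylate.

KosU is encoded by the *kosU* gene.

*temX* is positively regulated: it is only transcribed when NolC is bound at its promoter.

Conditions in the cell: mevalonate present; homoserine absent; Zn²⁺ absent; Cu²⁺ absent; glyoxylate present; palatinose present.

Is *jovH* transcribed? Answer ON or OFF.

ON

Cu²⁺ is absent, so FubC is inactive.
Glyoxylate is present, so RudM is inactive.
Palatinose is present, so GixX is inactive.
Homoserine is absent, so TorU is inactive.
Mevalonate is present, so KepA is active.
No repressor is bound and KepA is active, so *nolC* is transcribed.
So NolC is produced and active.
No repressor is bound and NolC is active, so *temX* is transcribed.
So TemX is produced and active.
No repressor is bound and TemX is active, so *kosU* is transcribed.
So KosU is produced and active.
No repressor is bound and KosU is active, so *jovH* is transcribed.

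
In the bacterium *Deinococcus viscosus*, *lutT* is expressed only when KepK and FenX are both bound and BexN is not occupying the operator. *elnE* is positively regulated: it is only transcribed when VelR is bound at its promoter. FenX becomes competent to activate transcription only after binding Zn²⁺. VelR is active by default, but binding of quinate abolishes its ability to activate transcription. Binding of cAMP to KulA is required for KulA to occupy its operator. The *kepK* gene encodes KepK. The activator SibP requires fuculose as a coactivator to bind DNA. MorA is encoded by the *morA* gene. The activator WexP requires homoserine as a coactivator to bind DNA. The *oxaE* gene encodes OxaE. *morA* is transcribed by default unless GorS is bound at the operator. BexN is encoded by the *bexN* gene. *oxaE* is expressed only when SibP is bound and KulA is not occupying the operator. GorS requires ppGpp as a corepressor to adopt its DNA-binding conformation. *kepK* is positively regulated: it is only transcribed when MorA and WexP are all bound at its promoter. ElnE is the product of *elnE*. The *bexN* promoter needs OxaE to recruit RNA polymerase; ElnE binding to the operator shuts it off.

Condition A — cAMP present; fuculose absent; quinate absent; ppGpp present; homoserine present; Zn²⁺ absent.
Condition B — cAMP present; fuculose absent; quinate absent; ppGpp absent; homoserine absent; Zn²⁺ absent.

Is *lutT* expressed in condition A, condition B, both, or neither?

Condition A:
cAMP is present, so KulA is active.
Fuculose is absent, so SibP is inactive.
With repressor KulA bound, *oxaE* is not transcribed.
So OxaE is not produced.
Quinate is absent, so VelR is active.
No repressor is bound and VelR is active, so *elnE* is transcribed.
So ElnE is produced and active.
With repressor ElnE bound, *bexN* is not transcribed.
So BexN is not produced.
ppGpp is present, so GorS is active.
With repressor GorS bound, *morA* is not transcribed.
So MorA is not produced.
Homoserine is present, so WexP is active.
Required activator MorA is absent, so *kepK* is not transcribed.
So KepK is not produced.
Zn²⁺ is absent, so FenX is inactive.
Required activator KepK is absent, so *lutT* is not transcribed.
→ *lutT* is OFF in A.
Condition B:
cAMP is present, so KulA is active.
Fuculose is absent, so SibP is inactive.
With repressor KulA bound, *oxaE* is not transcribed.
So OxaE is not produced.
Quinate is absent, so VelR is active.
No repressor is bound and VelR is active, so *elnE* is transcribed.
So ElnE is produced and active.
With repressor ElnE bound, *bexN* is not transcribed.
So BexN is not produced.
ppGpp is absent, so GorS is inactive.
With no repressor bound, *morA* is transcribed.
So MorA is produced and active.
Homoserine is absent, so WexP is inactive.
Required activator WexP is absent, so *kepK* is not transcribed.
So KepK is not produced.
Zn²⁺ is absent, so FenX is inactive.
Required activator KepK is absent, so *lutT* is not transcribed.
→ *lutT* is OFF in B.

neither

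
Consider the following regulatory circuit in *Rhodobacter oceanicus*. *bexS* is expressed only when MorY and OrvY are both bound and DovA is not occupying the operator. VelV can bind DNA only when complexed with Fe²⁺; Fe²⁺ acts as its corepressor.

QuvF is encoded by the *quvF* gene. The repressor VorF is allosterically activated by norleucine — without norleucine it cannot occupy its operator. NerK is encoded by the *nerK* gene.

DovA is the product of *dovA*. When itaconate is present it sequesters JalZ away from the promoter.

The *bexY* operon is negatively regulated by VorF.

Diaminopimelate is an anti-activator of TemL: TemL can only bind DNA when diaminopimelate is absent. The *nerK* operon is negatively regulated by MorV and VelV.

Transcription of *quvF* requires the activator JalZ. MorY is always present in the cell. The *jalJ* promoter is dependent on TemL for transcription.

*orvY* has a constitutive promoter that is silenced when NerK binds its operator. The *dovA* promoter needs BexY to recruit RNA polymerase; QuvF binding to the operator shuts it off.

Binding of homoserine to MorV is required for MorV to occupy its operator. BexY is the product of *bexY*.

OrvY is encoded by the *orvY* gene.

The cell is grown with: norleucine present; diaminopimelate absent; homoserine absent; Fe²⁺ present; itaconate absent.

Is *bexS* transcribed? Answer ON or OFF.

ON

MorY is produced constitutively and is active.
Homoserine is absent, so MorV is inactive.
Fe²⁺ is present, so VelV is active.
With repressor VelV bound, *nerK* is not transcribed.
So NerK is not produced.
With no repressor bound, *orvY* is transcribed.
So OrvY is produced and active.
Itaconate is absent, so JalZ is active.
No repressor is bound and JalZ is active, so *quvF* is transcribed.
So QuvF is produced and active.
Norleucine is present, so VorF is active.
With repressor VorF bound, *bexY* is not transcribed.
So BexY is not produced.
With repressor QuvF bound, *dovA* is not transcribed.
So DovA is not produced.
No repressor is bound and MorY and OrvY are active, so *bexS* is transcribed.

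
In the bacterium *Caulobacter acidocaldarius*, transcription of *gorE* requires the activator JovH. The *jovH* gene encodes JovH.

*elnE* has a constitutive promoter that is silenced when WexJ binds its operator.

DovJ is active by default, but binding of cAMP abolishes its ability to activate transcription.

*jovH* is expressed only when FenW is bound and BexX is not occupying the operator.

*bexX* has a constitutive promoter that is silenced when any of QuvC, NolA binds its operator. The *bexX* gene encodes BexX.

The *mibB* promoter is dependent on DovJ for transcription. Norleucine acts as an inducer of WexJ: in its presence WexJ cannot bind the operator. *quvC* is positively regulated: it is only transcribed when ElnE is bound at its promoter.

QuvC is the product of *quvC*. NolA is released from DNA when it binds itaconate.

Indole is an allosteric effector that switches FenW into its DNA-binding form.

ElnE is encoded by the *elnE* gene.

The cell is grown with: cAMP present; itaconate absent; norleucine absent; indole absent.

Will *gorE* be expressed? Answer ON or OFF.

OFF

Norleucine is absent, so WexJ is active.
With repressor WexJ bound, *elnE* is not transcribed.
So ElnE is not produced.
Required activator ElnE is absent, so *quvC* is not transcribed.
So QuvC is not produced.
Itaconate is absent, so NolA is active.
With repressor NolA bound, *bexX* is not transcribed.
So BexX is not produced.
Indole is absent, so FenW is inactive.
Required activator FenW is absent, so *jovH* is not transcribed.
So JovH is not produced.
Required activator JovH is absent, so *gorE* is not transcribed.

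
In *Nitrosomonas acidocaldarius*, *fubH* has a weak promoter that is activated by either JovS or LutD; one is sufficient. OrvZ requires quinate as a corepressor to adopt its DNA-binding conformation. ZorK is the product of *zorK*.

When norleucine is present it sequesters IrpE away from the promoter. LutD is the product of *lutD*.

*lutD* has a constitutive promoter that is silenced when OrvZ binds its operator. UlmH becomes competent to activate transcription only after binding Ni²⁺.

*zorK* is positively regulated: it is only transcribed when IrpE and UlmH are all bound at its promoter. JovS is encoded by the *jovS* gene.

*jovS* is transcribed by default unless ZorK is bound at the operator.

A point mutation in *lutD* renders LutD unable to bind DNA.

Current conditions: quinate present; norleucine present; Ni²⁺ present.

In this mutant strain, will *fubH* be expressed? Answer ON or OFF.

Norleucine is present, so IrpE is inactive.
Ni²⁺ is present, so UlmH is active.
Required activator IrpE is absent, so *zorK* is not transcribed.
So ZorK is not produced.
With no repressor bound, *jovS* is transcribed.
So JovS is produced and active.
LutD is non-functional in this strain, so it has no effect.
Activator JovS is present, so *fubH* is transcribed.

ON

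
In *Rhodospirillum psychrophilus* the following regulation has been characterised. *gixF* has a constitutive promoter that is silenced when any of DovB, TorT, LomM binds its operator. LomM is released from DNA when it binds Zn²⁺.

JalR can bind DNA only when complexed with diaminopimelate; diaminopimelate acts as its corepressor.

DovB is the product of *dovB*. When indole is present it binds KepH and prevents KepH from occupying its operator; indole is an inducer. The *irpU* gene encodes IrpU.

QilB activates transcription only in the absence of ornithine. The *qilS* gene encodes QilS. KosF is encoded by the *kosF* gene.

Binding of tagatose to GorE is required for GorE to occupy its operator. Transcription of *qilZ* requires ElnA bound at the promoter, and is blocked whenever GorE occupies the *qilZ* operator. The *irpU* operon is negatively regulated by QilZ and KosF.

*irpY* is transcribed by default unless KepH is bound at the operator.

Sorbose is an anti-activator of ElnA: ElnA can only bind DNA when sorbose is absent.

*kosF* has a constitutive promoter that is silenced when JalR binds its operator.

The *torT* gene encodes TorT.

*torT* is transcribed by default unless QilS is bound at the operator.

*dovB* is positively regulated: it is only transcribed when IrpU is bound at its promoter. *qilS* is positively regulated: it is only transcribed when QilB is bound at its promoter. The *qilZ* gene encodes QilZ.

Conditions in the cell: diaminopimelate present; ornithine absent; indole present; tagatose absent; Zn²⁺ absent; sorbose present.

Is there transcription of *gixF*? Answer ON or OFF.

OFF

Tagatose is absent, so GorE is inactive.
Sorbose is present, so ElnA is inactive.
Required activator ElnA is absent, so *qilZ* is not transcribed.
So QilZ is not produced.
Diaminopimelate is present, so JalR is active.
With repressor JalR bound, *kosF* is not transcribed.
So KosF is not produced.
With no repressor bound, *irpU* is transcribed.
So IrpU is produced and active.
No repressor is bound and IrpU is active, so *dovB* is transcribed.
So DovB is produced and active.
Ornithine is absent, so QilB is active.
No repressor is bound and QilB is active, so *qilS* is transcribed.
So QilS is produced and active.
With repressor QilS bound, *torT* is not transcribed.
So TorT is not produced.
Zn²⁺ is absent, so LomM is active.
With repressor DovB bound, *gixF* is not transcribed.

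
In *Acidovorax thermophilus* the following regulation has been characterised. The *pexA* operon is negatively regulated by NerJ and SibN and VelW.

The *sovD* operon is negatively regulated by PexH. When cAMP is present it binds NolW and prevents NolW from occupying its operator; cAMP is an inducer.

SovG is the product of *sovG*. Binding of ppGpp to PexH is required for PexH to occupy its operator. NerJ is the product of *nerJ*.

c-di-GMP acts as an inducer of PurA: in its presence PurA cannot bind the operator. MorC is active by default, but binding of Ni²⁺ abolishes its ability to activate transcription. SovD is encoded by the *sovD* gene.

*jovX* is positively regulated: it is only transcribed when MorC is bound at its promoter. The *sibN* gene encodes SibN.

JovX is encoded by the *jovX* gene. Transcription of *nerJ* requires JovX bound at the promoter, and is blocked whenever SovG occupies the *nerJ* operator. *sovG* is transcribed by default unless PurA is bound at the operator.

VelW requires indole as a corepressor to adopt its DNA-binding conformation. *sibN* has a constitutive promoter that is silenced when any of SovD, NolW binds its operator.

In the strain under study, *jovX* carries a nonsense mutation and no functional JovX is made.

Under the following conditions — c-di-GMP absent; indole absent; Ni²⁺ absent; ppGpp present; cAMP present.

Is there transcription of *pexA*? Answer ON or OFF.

OFF

JovX is non-functional in this strain, so it has no effect.
c-di-GMP is absent, so PurA is active.
With repressor PurA bound, *sovG* is not transcribed.
So SovG is not produced.
Required activator JovX is absent, so *nerJ* is not transcribed.
So NerJ is not produced.
ppGpp is present, so PexH is active.
With repressor PexH bound, *sovD* is not transcribed.
So SovD is not produced.
cAMP is present, so NolW is inactive.
With no repressor bound, *sibN* is transcribed.
So SibN is produced and active.
Indole is absent, so VelW is inactive.
With repressor SibN bound, *pexA* is not transcribed.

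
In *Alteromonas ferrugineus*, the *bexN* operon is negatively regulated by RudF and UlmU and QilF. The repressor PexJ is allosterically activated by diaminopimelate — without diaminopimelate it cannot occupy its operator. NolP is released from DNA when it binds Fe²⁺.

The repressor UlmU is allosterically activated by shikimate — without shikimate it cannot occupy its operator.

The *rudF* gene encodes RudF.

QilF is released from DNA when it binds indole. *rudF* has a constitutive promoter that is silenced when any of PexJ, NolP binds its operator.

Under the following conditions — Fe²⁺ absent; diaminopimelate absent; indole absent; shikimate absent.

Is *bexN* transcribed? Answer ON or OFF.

Diaminopimelate is absent, so PexJ is inactive.
Fe²⁺ is absent, so NolP is active.
With repressor NolP bound, *rudF* is not transcribed.
So RudF is not produced.
Shikimate is absent, so UlmU is inactive.
Indole is absent, so QilF is active.
With repressor QilF bound, *bexN* is not transcribed.

OFF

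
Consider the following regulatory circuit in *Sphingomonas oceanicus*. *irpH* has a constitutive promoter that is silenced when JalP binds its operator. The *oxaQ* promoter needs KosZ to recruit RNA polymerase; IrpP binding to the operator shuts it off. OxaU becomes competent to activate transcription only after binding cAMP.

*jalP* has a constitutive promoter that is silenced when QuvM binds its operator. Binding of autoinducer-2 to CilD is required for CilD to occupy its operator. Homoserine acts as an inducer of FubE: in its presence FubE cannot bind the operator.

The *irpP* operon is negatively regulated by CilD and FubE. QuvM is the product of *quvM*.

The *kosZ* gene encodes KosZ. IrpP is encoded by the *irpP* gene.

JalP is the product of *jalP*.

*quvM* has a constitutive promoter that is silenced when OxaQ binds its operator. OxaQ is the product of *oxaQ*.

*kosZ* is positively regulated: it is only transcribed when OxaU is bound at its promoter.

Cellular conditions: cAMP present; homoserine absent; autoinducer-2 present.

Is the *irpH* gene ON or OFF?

OFF

cAMP is present, so OxaU is active.
No repressor is bound and OxaU is active, so *kosZ* is transcribed.
So KosZ is produced and active.
Autoinducer-2 is present, so CilD is active.
Homoserine is absent, so FubE is active.
With repressor CilD bound, *irpP* is not transcribed.
So IrpP is not produced.
No repressor is bound and KosZ is active, so *oxaQ* is transcribed.
So OxaQ is produced and active.
With repressor OxaQ bound, *quvM* is not transcribed.
So QuvM is not produced.
With no repressor bound, *jalP* is transcribed.
So JalP is produced and active.
With repressor JalP bound, *irpH* is not transcribed.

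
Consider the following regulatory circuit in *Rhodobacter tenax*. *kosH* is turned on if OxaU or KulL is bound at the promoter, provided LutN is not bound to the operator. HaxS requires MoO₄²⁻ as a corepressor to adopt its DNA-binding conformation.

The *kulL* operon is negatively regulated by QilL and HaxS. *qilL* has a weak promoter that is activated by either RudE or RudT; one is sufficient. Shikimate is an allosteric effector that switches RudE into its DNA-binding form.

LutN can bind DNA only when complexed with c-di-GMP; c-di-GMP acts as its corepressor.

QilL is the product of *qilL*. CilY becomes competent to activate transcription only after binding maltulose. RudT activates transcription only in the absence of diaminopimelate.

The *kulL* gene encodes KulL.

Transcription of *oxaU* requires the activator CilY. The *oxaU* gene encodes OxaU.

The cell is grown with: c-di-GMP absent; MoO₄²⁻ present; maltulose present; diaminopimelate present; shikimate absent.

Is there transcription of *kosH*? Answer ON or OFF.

Maltulose is present, so CilY is active.
No repressor is bound and CilY is active, so *oxaU* is transcribed.
So OxaU is produced and active.
c-di-GMP is absent, so LutN is inactive.
Shikimate is absent, so RudE is inactive.
Diaminopimelate is present, so RudT is inactive.
No activator is available at the *qilL* promoter, so *qilL* is not transcribed.
So QilL is not produced.
MoO₄²⁻ is present, so HaxS is active.
With repressor HaxS bound, *kulL* is not transcribed.
So KulL is not produced.
Activator OxaU is present, so *kosH* is transcribed.

ON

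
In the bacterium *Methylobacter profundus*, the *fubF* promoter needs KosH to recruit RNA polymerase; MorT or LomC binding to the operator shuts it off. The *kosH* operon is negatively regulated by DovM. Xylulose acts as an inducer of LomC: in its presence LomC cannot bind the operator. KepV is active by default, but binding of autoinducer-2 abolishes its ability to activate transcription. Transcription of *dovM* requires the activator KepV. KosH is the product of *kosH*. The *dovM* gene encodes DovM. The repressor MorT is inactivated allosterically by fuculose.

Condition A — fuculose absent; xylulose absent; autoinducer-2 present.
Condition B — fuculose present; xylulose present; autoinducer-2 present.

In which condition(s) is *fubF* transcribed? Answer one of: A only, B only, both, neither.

B only

Condition A:
Fuculose is absent, so MorT is active.
Xylulose is absent, so LomC is active.
Autoinducer-2 is present, so KepV is inactive.
Required activator KepV is absent, so *dovM* is not transcribed.
So DovM is not produced.
With no repressor bound, *kosH* is transcribed.
So KosH is produced and active.
With repressor MorT bound, *fubF* is not transcribed.
→ *fubF* is OFF in A.
Condition B:
Fuculose is present, so MorT is inactive.
Xylulose is present, so LomC is inactive.
Autoinducer-2 is present, so KepV is inactive.
Required activator KepV is absent, so *dovM* is not transcribed.
So DovM is not produced.
With no repressor bound, *kosH* is transcribed.
So KosH is produced and active.
No repressor is bound and KosH is active, so *fubF* is transcribed.
→ *fubF* is ON in B.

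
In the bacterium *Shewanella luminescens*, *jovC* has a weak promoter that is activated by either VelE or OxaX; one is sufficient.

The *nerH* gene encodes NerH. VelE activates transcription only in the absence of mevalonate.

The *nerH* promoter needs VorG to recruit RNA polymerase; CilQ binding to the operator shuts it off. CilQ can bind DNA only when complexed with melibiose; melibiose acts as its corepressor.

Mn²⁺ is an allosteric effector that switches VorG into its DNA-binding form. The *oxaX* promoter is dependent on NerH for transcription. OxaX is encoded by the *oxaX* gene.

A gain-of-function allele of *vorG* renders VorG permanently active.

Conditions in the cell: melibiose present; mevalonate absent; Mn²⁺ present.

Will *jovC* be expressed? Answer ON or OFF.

ON

Mevalonate is absent, so VelE is active.
Melibiose is present, so CilQ is active.
VorG is constitutively active in this strain.
With repressor CilQ bound, *nerH* is not transcribed.
So NerH is not produced.
Required activator NerH is absent, so *oxaX* is not transcribed.
So OxaX is not produced.
Activator VelE is present, so *jovC* is transcribed.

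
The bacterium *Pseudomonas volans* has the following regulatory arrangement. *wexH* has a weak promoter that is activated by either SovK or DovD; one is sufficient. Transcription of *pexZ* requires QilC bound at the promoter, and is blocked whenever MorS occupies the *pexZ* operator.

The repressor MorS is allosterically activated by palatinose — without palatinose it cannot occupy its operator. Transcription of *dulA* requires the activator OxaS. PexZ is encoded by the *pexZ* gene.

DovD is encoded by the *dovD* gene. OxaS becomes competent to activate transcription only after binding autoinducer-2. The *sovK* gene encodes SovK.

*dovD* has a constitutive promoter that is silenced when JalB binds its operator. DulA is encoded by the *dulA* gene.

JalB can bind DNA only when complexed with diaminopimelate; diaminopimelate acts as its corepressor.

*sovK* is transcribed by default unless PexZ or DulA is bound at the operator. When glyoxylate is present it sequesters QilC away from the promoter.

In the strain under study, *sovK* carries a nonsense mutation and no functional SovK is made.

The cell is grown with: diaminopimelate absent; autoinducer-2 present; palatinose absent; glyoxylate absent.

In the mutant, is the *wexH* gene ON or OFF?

SovK is non-functional in this strain, so it has no effect.
Diaminopimelate is absent, so JalB is inactive.
With no repressor bound, *dovD* is transcribed.
So DovD is produced and active.
Activator DovD is present, so *wexH* is transcribed.

ON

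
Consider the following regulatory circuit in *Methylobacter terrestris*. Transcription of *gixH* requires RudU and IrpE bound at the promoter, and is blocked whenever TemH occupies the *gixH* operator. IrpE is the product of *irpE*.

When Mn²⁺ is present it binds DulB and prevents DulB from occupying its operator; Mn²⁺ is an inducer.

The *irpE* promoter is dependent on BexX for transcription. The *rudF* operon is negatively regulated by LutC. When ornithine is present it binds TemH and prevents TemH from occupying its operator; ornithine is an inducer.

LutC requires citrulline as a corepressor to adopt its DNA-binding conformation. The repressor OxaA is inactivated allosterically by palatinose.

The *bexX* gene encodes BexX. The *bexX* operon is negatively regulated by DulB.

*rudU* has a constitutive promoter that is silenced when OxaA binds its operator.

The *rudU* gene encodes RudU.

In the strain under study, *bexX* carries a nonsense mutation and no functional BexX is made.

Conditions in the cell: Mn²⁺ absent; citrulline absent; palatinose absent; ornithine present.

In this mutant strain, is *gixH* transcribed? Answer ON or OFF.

OFF

Ornithine is present, so TemH is inactive.
Palatinose is absent, so OxaA is active.
With repressor OxaA bound, *rudU* is not transcribed.
So RudU is not produced.
BexX is non-functional in this strain, so it has no effect.
Required activator BexX is absent, so *irpE* is not transcribed.
So IrpE is not produced.
Required activator RudU is absent, so *gixH* is not transcribed.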